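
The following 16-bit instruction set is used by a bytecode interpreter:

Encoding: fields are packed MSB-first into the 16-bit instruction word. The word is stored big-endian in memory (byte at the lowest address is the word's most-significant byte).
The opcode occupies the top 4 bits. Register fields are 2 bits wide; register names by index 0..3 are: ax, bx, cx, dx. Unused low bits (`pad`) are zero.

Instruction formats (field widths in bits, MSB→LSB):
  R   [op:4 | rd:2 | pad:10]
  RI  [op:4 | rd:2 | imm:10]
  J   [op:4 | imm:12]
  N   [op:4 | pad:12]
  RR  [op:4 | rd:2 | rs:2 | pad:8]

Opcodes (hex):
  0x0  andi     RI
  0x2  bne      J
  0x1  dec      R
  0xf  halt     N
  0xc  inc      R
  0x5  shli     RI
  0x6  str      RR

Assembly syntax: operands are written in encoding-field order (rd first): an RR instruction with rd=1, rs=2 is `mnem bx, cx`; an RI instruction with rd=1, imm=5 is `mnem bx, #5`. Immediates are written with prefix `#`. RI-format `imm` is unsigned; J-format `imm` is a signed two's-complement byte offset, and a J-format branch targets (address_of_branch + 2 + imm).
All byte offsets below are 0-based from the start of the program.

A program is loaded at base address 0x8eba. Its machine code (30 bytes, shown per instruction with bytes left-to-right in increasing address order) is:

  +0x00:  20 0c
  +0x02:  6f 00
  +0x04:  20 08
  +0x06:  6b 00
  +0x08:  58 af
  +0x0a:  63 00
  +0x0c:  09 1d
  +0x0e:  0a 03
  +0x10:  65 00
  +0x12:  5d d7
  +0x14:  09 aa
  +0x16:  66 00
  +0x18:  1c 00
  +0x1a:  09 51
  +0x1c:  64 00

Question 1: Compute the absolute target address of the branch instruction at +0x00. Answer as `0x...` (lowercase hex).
0x8ec8

off 0x00: read 20 0c as big → 0x200c
  opcode bits[15:12]=0x2: bne/J
  imm@[11:0]=0xc ⇒ #12
  target = base 0x8eba + off 0x00 + 2 + imm 12 = 0x8ec8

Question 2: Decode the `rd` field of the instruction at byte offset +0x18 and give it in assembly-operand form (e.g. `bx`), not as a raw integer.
+0x18: 1c 00 ⇒ word 0x1c00 (big)
  op=0x1c00>>12=0x1 ⇒ dec (R)
  rd: (w>>10)&0x3=0x3 → dx

dx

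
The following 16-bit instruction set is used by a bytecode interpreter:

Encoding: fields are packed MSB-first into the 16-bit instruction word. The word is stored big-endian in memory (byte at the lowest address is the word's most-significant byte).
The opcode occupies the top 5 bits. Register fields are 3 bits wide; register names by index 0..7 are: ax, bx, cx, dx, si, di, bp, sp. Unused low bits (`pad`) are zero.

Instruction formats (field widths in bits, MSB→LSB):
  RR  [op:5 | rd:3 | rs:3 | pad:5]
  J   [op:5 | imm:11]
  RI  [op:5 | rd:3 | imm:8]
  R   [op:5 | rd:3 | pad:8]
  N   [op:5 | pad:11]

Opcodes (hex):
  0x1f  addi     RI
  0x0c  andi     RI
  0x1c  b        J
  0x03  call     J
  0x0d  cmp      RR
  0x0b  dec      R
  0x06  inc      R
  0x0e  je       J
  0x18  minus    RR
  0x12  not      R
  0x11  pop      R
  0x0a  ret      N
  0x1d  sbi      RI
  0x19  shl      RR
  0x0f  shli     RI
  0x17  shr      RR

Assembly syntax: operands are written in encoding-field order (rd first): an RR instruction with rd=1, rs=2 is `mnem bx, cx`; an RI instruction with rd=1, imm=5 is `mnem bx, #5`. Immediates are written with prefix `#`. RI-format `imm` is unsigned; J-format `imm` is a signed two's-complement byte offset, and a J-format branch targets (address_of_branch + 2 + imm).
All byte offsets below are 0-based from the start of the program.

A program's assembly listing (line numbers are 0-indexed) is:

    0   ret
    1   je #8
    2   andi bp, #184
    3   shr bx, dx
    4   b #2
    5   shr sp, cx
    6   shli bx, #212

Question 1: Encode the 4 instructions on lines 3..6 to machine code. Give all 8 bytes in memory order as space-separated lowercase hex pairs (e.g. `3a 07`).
line 3 (shr): pack op=0x17:5|rd=1:3|rs=3:3|pad=0:5 = 0xb960; big→ b9 60
line 4 (b): pack op=0x1c:5|imm=2:11 = 0xe002; big→ e0 02
line 5 (shr): pack op=0x17:5|rd=7:3|rs=2:3|pad=0:5 = 0xbf40; big→ bf 40
line 6 (shli): pack op=0xf:5|rd=1:3|imm=212:8 = 0x79d4; big→ 79 d4

b9 60 e0 02 bf 40 79 d4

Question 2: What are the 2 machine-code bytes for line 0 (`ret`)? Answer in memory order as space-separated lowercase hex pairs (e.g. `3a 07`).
50 00

0. ret fields op=0xa:5|pad=0:11 → word 5000h → 50 00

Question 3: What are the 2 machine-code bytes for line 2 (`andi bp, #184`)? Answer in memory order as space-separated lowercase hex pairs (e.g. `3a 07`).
line 2 (andi): pack op=0xc:5|rd=6:3|imm=184:8 = 0x66b8; big→ 66 b8

66 b8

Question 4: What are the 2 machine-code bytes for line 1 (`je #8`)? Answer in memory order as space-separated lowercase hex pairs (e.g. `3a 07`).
L1: je op=0xe:5|imm=8:11 ⇒ 0x7008 ⇒ big 70 08

70 08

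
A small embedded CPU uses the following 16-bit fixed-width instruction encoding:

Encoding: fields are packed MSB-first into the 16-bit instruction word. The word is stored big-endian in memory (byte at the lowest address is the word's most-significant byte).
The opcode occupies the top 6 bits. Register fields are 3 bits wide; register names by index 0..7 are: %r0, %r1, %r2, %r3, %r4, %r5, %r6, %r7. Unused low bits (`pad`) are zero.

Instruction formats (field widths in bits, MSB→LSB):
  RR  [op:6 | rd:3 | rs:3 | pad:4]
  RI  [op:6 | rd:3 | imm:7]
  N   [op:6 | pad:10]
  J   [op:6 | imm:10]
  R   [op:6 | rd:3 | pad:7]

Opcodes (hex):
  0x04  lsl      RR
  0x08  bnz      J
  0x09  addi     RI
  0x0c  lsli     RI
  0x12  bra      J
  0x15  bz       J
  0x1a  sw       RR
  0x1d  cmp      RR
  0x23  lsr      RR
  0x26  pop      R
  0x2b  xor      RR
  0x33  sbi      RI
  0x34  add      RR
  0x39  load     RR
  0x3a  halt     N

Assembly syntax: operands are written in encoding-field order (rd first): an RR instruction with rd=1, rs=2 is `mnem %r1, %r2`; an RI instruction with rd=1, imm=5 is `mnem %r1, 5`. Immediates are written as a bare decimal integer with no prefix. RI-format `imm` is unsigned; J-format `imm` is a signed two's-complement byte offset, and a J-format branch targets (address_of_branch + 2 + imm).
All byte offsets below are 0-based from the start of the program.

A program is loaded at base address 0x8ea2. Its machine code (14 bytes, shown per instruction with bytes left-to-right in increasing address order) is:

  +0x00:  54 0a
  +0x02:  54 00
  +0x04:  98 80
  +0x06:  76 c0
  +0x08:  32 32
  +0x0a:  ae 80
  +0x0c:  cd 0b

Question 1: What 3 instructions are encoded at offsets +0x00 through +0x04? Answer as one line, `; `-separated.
off 0x00: read 54 0a as big → 0x540a
  opcode bits[15:10]=0x15: bz/J
  imm@[9:0]=0xa ⇒ 10
off 0x02: read 54 00 as big → 0x5400
  opcode bits[15:10]=0x15: bz/J
  imm@[9:0]=0x0 ⇒ 0
off 0x04: read 98 80 as big → 0x9880
  opcode bits[15:10]=0x26: pop/R
  rd@[9:7]=0x1 ⇒ %r1

bz 10; bz 0; pop %r1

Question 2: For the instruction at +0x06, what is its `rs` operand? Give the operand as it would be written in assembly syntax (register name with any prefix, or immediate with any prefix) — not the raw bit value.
+0x06: 76 c0 ⇒ word 0x76c0 (big)
  opcode bits[15:10]=0x1d: cmp/RR
  rd@[9:7]=0x5 ⇒ %r5
  rs@[6:4]=0x4 ⇒ %r4

%r4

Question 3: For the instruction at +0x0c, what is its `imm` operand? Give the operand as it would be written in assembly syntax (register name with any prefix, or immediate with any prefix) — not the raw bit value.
11

@+0c  big-endian(cd 0b) = 0xcd0b
  top 6b → 0x33 → sbi [RI]
  [9:7] rd=2 = %r2
  [6:0] imm=11 = 11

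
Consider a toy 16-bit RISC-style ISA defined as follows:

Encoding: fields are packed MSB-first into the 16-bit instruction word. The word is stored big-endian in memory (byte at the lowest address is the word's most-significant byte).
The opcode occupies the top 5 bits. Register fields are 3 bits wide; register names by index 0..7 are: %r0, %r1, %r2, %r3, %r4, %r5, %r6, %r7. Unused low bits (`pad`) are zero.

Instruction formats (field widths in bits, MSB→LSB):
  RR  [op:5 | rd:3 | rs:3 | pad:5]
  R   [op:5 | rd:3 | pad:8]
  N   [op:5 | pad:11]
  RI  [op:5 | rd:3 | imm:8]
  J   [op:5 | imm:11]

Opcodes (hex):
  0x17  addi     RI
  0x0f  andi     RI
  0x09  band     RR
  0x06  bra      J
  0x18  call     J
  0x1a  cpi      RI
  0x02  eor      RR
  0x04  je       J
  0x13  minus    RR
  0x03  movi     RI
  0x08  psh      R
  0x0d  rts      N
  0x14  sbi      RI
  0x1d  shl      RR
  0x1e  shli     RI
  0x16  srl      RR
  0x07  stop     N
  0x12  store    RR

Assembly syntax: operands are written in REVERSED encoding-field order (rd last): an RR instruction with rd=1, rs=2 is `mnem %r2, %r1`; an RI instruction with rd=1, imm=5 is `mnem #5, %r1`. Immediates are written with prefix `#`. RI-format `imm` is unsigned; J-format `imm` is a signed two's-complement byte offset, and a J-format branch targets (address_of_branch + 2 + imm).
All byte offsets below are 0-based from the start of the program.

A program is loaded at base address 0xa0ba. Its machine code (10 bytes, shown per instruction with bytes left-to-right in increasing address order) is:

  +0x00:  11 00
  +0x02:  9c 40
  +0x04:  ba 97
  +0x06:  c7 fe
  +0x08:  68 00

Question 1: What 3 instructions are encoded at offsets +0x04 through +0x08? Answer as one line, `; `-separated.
+0x04: ba 97 ⇒ word 0xba97 (big)
  top 5b → 0x17 → addi [RI]
  rd: (w>>8)&0x7=0x2 → %r2
  imm: (w>>0)&0xff=0x97 → #151
+0x06: c7 fe ⇒ word 0xc7fe (big)
  top 5b → 0x18 → call [J]
  imm: (w>>0)&0x7ff=0x7fe (s11→-2) → #-2
+0x08: 68 00 ⇒ word 0x6800 (big)
  top 5b → 0xd → rts [N]

addi #151, %r2; call #-2; rts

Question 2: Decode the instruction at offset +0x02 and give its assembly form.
off 0x02: read 9c 40 as big → 0x9c40
  opcode bits[15:11]=0x13: minus/RR
  [10:8] rd=4 = %r4
  [7:5] rs=2 = %r2

minus %r2, %r4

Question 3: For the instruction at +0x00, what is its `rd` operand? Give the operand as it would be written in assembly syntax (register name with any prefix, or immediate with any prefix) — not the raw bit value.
@+00  big-endian(11 00) = 0x1100
  top 5b → 0x2 → eor [RR]
  rd@[10:8]=0x1 ⇒ %r1
  rs@[7:5]=0x0 ⇒ %r0

%r1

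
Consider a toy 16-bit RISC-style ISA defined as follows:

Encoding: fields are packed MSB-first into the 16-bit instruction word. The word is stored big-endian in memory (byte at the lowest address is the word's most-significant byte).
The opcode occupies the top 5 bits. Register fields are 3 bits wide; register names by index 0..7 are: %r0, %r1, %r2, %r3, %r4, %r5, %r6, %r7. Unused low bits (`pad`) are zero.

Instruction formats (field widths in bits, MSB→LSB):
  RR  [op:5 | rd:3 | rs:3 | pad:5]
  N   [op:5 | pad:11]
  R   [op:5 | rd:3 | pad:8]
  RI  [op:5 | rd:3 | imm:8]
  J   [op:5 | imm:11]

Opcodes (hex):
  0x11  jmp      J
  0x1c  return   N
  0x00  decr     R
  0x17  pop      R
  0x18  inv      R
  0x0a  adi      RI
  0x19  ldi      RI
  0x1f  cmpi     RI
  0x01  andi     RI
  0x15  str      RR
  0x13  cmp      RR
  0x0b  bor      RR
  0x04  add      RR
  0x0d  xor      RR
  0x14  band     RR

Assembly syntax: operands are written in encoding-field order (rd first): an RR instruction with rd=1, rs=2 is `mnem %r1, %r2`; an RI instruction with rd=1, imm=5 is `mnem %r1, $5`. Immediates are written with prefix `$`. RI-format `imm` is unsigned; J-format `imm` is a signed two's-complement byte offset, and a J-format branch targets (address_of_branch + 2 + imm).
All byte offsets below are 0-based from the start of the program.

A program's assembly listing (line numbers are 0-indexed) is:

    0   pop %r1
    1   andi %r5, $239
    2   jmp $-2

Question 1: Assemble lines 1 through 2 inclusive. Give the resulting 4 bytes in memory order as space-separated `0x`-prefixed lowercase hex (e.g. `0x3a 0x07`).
line 1 (andi): pack op=0x1:5|rd=5:3|imm=239:8 = 0x0def; big→ 0d ef
line 2 (jmp): pack op=0x11:5|imm=-2:11 = 0x8ffe; big→ 8f fe

0x0d 0xef 0x8f 0xfe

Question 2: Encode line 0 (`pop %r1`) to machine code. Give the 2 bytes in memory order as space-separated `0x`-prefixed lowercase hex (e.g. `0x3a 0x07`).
0xb9 0x00

line 0 (pop): pack op=0x17:5|rd=1:3|pad=0:8 = 0xb900; big→ b9 00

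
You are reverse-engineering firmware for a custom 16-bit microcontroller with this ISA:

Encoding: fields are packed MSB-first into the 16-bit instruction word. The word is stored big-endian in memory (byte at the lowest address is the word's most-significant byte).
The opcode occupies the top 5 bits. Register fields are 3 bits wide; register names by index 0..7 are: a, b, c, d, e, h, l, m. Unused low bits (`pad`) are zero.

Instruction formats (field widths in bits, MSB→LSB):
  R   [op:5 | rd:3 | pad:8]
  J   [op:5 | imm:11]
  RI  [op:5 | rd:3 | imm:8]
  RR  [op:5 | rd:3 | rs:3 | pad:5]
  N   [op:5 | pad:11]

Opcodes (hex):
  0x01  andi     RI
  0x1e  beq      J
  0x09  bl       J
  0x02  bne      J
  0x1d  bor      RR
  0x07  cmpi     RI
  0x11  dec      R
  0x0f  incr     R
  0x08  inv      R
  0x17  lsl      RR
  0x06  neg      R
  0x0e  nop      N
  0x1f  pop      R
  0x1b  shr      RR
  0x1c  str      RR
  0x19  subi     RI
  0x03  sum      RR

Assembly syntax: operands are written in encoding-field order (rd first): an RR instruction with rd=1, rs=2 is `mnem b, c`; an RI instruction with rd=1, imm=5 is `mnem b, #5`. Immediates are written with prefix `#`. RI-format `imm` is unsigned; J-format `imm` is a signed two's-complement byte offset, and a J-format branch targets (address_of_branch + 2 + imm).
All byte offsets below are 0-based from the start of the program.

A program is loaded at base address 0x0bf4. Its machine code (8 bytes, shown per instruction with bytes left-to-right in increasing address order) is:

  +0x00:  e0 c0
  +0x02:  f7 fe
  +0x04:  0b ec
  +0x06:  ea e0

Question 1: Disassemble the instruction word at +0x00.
off 0x00: read e0 c0 as big → 0xe0c0
  op=0xe0c0>>11=0x1c ⇒ str (RR)
  [10:8] rd=0 = a
  [7:5] rs=6 = l

str a, l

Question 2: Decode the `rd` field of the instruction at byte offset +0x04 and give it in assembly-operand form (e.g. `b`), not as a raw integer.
d

[04] 0b ec → 0x0bec
  top 5b → 0x1 → andi [RI]
  [10:8] rd=3 = d
  [7:0] imm=236 = #236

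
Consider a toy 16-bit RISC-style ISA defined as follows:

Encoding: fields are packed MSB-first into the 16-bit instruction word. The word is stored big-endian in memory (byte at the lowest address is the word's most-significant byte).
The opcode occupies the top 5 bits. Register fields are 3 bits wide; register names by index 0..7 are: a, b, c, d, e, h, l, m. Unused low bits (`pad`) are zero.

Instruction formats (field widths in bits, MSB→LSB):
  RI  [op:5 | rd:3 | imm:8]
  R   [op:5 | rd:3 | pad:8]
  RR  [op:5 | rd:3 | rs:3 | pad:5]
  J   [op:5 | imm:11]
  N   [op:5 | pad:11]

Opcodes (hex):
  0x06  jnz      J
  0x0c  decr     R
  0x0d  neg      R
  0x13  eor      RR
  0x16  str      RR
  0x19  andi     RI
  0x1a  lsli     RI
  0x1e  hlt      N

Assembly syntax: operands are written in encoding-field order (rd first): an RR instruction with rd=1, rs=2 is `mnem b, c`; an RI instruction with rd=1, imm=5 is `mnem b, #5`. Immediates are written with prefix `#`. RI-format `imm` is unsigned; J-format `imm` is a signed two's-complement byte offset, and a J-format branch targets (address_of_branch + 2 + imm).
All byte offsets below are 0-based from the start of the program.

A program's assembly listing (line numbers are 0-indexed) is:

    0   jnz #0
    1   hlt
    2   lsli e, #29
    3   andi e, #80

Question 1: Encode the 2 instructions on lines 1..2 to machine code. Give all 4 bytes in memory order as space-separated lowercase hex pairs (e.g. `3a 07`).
f0 00 d4 1d

1. hlt fields op=0x1e:5|pad=0:11 → word f000h → f0 00
2. lsli fields op=0x1a:5|rd=4:3|imm=29:8 → word d41dh → d4 1d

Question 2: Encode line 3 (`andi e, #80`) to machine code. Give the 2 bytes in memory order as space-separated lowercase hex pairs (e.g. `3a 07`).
3. andi fields op=0x19:5|rd=4:3|imm=80:8 → word cc50h → cc 50

cc 50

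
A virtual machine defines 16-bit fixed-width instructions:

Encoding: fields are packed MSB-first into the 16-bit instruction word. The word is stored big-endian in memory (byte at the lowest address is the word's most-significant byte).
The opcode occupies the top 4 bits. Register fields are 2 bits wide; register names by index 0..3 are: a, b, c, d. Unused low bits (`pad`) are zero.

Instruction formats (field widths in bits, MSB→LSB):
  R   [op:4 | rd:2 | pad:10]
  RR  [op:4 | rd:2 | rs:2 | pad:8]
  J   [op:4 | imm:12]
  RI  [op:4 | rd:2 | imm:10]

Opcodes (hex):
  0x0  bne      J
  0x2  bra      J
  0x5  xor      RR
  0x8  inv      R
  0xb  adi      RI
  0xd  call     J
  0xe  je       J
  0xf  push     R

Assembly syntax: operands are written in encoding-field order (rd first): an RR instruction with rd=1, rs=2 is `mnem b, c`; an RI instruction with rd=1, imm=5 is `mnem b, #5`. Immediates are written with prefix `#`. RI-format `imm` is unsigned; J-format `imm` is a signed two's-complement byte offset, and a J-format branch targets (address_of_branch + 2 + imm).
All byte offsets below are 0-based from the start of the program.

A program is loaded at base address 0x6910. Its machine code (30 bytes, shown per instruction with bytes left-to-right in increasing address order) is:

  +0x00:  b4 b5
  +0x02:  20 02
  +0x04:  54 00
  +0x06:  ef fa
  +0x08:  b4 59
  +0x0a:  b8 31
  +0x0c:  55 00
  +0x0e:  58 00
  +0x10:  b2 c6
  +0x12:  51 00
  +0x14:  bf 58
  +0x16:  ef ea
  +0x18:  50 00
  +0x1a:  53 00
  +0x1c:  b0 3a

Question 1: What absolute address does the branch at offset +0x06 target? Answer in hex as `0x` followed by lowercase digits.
0x6912

+0x06: ef fa ⇒ word 0xeffa (big)
  op=0xeffa>>12=0xe ⇒ je (J)
  imm: (w>>0)&0xfff=0xffa (s12→-6) → #-6
  target = base 0x6910 + off 0x06 + 2 + imm -6 = 0x6912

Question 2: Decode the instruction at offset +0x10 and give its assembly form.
adi a, #710

+0x10: b2 c6 ⇒ word 0xb2c6 (big)
  op=0xb2c6>>12=0xb ⇒ adi (RI)
  rd@[11:10]=0x0 ⇒ a
  imm@[9:0]=0x2c6 ⇒ #710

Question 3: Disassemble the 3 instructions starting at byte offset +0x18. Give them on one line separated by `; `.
xor a, a; xor a, d; adi a, #58

[18] 50 00 → 0x5000
  top 4b → 0x5 → xor [RR]
  [11:10] rd=0 = a
  [9:8] rs=0 = a
[1a] 53 00 → 0x5300
  top 4b → 0x5 → xor [RR]
  [11:10] rd=0 = a
  [9:8] rs=3 = d
[1c] b0 3a → 0xb03a
  top 4b → 0xb → adi [RI]
  [11:10] rd=0 = a
  [9:0] imm=58 = #58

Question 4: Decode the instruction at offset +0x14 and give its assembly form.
[14] bf 58 → 0xbf58
  op=0xbf58>>12=0xb ⇒ adi (RI)
  [11:10] rd=3 = d
  [9:0] imm=856 = #856

adi d, #856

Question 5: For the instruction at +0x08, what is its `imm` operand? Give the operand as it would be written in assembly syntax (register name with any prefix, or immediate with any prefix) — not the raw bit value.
#89

[08] b4 59 → 0xb459
  top 4b → 0xb → adi [RI]
  [11:10] rd=1 = b
  [9:0] imm=89 = #89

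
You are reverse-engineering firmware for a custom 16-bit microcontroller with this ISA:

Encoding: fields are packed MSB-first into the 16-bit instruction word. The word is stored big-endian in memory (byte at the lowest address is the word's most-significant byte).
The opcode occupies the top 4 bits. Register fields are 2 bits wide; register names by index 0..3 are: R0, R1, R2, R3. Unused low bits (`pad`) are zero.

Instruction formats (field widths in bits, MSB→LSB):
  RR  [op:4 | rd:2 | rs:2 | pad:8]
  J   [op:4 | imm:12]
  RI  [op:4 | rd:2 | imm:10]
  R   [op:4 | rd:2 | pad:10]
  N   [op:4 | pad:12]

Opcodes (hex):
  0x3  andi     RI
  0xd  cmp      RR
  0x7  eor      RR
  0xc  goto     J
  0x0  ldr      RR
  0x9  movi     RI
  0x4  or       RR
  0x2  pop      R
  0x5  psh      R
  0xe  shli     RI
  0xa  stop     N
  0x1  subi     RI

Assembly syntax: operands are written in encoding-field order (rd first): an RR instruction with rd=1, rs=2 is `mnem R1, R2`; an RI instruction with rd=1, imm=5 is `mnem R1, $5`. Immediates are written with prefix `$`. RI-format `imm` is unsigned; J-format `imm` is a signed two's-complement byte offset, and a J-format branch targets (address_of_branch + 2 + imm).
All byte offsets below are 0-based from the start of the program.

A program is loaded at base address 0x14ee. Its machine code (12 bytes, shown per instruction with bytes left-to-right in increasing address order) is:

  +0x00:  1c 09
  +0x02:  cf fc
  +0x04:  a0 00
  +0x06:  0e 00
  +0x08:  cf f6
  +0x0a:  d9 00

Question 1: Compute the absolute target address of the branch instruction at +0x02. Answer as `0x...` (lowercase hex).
0x14ee

off 0x02: read cf fc as big → 0xcffc
  top 4b → 0xc → goto [J]
  imm: (w>>0)&0xfff=0xffc (s12→-4) → $-4
  target = base 0x14ee + off 0x02 + 2 + imm -4 = 0x14ee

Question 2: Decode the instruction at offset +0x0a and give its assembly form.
@+0a  big-endian(d9 00) = 0xd900
  op=0xd900>>12=0xd ⇒ cmp (RR)
  rd: (w>>10)&0x3=0x2 → R2
  rs: (w>>8)&0x3=0x1 → R1

cmp R2, R1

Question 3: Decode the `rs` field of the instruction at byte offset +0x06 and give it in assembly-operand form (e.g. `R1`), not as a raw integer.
R2

@+06  big-endian(0e 00) = 0x0e00
  opcode bits[15:12]=0x0: ldr/RR
  rd@[11:10]=0x3 ⇒ R3
  rs@[9:8]=0x2 ⇒ R2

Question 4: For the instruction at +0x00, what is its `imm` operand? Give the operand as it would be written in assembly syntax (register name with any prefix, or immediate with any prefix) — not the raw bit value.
$9

[00] 1c 09 → 0x1c09
  top 4b → 0x1 → subi [RI]
  rd: (w>>10)&0x3=0x3 → R3
  imm: (w>>0)&0x3ff=0x9 → $9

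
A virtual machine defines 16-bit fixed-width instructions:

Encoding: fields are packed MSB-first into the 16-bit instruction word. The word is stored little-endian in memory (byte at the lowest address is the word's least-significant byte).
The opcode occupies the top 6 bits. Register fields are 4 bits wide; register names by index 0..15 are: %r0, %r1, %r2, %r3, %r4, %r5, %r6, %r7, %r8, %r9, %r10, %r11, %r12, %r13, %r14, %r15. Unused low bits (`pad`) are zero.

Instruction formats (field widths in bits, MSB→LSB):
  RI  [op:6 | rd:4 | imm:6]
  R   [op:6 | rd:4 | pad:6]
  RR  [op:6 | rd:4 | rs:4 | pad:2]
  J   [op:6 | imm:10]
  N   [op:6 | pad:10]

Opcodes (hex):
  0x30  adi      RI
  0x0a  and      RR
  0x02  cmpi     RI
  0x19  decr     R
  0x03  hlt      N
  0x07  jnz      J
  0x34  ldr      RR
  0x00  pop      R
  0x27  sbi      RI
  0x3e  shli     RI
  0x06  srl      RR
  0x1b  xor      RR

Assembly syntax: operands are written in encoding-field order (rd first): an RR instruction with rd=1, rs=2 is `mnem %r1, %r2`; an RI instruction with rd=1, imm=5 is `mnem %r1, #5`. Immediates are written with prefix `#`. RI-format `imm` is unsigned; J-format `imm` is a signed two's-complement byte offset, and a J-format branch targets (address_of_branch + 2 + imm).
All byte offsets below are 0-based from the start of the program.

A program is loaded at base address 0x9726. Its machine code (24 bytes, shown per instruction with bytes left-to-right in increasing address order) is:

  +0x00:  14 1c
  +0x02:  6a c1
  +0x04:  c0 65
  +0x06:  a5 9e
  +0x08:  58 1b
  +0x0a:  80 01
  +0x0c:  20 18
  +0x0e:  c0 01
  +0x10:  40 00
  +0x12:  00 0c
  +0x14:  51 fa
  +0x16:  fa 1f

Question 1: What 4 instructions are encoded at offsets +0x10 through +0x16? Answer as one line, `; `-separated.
+0x10: 40 00 ⇒ word 0x0040 (little)
  top 6b → 0x0 → pop [R]
  [9:6] rd=1 = %r1
+0x12: 00 0c ⇒ word 0x0c00 (little)
  top 6b → 0x3 → hlt [N]
+0x14: 51 fa ⇒ word 0xfa51 (little)
  top 6b → 0x3e → shli [RI]
  [9:6] rd=9 = %r9
  [5:0] imm=17 = #17
+0x16: fa 1f ⇒ word 0x1ffa (little)
  top 6b → 0x7 → jnz [J]
  [9:0] imm=1018 (s10→-6) = #-6

pop %r1; hlt; shli %r9, #17; jnz #-6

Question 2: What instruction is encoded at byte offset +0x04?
+0x04: c0 65 ⇒ word 0x65c0 (little)
  op=0x65c0>>10=0x19 ⇒ decr (R)
  [9:6] rd=7 = %r7

decr %r7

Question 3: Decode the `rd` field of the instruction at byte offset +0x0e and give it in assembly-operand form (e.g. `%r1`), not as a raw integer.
%r7

+0x0e: c0 01 ⇒ word 0x01c0 (little)
  op=0x01c0>>10=0x0 ⇒ pop (R)
  rd@[9:6]=0x7 ⇒ %r7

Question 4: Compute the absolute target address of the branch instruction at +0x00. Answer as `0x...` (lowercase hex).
[00] 14 1c → 0x1c14
  op=0x1c14>>10=0x7 ⇒ jnz (J)
  [9:0] imm=20 = #20
  target = base 0x9726 + off 0x00 + 2 + imm 20 = 0x973c

0x973c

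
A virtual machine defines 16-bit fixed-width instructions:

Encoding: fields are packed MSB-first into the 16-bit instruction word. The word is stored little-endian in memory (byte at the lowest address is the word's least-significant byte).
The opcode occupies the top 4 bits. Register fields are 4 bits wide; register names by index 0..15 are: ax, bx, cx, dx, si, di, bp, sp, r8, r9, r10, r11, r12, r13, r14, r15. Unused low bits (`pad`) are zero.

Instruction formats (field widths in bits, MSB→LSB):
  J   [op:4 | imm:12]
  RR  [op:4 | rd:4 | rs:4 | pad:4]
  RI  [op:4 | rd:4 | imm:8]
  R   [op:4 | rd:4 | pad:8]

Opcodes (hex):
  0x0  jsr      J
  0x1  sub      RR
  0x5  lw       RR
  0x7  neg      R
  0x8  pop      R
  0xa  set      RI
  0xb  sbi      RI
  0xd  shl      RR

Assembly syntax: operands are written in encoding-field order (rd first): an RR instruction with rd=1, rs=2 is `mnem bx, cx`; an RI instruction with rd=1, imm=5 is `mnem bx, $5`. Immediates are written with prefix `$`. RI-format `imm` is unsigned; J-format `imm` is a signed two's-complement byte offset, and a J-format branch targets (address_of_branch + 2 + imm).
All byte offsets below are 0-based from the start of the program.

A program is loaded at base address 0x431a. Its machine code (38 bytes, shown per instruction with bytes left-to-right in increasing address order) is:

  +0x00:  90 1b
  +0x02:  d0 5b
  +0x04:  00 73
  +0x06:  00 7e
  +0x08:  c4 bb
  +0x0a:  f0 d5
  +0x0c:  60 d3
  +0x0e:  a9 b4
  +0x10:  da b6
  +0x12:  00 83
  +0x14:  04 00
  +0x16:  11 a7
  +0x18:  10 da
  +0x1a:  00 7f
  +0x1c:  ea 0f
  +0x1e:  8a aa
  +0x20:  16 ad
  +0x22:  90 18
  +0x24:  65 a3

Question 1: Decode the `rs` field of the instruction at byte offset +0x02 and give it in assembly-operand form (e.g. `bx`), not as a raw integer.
r13

off 0x02: read d0 5b as little → 0x5bd0
  op=0x5bd0>>12=0x5 ⇒ lw (RR)
  rd@[11:8]=0xb ⇒ r11
  rs@[7:4]=0xd ⇒ r13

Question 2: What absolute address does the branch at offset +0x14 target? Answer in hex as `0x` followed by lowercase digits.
[14] 04 00 → 0x0004
  op=0x0004>>12=0x0 ⇒ jsr (J)
  imm: (w>>0)&0xfff=0x4 → $4
  target = base 0x431a + off 0x14 + 2 + imm 4 = 0x4334

0x4334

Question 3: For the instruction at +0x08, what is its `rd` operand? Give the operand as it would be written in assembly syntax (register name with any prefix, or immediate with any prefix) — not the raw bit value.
[08] c4 bb → 0xbbc4
  top 4b → 0xb → sbi [RI]
  [11:8] rd=11 = r11
  [7:0] imm=196 = $196

r11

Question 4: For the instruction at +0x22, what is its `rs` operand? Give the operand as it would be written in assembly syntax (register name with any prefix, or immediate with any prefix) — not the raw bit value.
r9

@+22  little-endian(90 18) = 0x1890
  opcode bits[15:12]=0x1: sub/RR
  rd@[11:8]=0x8 ⇒ r8
  rs@[7:4]=0x9 ⇒ r9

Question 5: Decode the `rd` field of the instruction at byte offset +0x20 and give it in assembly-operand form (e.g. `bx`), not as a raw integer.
r13

+0x20: 16 ad ⇒ word 0xad16 (little)
  opcode bits[15:12]=0xa: set/RI
  rd@[11:8]=0xd ⇒ r13
  imm@[7:0]=0x16 ⇒ $22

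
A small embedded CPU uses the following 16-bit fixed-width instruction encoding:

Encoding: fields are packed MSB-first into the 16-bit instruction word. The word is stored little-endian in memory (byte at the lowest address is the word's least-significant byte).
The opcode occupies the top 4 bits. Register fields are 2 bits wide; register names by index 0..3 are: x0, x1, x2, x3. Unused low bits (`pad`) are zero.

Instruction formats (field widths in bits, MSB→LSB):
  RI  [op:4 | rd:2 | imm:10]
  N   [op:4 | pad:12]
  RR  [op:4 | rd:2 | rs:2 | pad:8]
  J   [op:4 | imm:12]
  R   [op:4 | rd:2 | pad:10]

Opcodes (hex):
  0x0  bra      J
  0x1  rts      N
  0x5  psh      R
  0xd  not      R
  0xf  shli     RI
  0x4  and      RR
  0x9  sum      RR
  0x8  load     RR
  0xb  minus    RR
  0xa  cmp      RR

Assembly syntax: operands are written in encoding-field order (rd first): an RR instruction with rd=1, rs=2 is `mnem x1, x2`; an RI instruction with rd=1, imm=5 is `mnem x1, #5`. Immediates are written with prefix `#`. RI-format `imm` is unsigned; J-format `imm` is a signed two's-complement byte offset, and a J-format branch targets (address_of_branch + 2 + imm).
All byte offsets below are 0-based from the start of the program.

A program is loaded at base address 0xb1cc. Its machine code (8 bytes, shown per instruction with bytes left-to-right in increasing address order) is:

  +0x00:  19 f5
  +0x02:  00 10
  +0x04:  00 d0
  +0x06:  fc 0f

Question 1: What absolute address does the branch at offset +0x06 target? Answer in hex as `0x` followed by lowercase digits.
[06] fc 0f → 0x0ffc
  top 4b → 0x0 → bra [J]
  imm@[11:0]=0xffc (s12→-4) ⇒ #-4
  target = base 0xb1cc + off 0x06 + 2 + imm -4 = 0xb1d0

0xb1d0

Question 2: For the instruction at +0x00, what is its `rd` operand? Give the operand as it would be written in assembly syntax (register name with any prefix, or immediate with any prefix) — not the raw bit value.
x1

[00] 19 f5 → 0xf519
  opcode bits[15:12]=0xf: shli/RI
  rd@[11:10]=0x1 ⇒ x1
  imm@[9:0]=0x119 ⇒ #281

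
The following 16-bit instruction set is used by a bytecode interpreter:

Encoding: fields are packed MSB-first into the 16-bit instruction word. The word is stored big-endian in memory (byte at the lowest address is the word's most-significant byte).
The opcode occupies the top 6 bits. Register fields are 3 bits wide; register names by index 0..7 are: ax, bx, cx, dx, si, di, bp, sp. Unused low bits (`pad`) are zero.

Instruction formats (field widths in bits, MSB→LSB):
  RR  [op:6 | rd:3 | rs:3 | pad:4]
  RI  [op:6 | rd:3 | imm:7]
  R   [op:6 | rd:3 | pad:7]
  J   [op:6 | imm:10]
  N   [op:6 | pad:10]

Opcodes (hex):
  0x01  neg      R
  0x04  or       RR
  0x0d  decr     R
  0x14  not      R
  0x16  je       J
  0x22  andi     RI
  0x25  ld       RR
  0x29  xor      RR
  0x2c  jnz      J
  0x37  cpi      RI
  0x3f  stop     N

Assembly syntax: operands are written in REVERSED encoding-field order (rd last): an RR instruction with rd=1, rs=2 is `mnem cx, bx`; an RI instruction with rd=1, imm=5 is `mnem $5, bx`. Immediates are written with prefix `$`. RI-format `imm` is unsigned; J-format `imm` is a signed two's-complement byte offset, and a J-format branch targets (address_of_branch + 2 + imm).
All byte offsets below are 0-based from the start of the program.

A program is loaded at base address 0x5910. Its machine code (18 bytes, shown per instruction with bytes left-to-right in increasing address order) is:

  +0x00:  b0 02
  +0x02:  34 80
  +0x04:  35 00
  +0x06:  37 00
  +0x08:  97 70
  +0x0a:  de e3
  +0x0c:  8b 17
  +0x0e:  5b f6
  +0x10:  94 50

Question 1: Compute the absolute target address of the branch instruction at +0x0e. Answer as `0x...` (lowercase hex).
@+0e  big-endian(5b f6) = 0x5bf6
  top 6b → 0x16 → je [J]
  [9:0] imm=1014 (s10→-10) = $-10
  target = base 0x5910 + off 0x0e + 2 + imm -10 = 0x5916

0x5916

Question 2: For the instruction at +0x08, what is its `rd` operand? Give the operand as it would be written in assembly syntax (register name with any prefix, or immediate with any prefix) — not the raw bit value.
bp

@+08  big-endian(97 70) = 0x9770
  op=0x9770>>10=0x25 ⇒ ld (RR)
  rd@[9:7]=0x6 ⇒ bp
  rs@[6:4]=0x7 ⇒ sp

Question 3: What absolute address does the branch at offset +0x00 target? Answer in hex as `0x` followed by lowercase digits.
[00] b0 02 → 0xb002
  top 6b → 0x2c → jnz [J]
  imm: (w>>0)&0x3ff=0x2 → $2
  target = base 0x5910 + off 0x00 + 2 + imm 2 = 0x5914

0x5914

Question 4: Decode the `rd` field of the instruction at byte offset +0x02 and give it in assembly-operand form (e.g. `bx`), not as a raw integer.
@+02  big-endian(34 80) = 0x3480
  op=0x3480>>10=0xd ⇒ decr (R)
  rd@[9:7]=0x1 ⇒ bx

bx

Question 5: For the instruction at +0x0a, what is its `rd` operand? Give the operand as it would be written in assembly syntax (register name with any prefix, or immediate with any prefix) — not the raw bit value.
di

+0x0a: de e3 ⇒ word 0xdee3 (big)
  top 6b → 0x37 → cpi [RI]
  rd: (w>>7)&0x7=0x5 → di
  imm: (w>>0)&0x7f=0x63 → $99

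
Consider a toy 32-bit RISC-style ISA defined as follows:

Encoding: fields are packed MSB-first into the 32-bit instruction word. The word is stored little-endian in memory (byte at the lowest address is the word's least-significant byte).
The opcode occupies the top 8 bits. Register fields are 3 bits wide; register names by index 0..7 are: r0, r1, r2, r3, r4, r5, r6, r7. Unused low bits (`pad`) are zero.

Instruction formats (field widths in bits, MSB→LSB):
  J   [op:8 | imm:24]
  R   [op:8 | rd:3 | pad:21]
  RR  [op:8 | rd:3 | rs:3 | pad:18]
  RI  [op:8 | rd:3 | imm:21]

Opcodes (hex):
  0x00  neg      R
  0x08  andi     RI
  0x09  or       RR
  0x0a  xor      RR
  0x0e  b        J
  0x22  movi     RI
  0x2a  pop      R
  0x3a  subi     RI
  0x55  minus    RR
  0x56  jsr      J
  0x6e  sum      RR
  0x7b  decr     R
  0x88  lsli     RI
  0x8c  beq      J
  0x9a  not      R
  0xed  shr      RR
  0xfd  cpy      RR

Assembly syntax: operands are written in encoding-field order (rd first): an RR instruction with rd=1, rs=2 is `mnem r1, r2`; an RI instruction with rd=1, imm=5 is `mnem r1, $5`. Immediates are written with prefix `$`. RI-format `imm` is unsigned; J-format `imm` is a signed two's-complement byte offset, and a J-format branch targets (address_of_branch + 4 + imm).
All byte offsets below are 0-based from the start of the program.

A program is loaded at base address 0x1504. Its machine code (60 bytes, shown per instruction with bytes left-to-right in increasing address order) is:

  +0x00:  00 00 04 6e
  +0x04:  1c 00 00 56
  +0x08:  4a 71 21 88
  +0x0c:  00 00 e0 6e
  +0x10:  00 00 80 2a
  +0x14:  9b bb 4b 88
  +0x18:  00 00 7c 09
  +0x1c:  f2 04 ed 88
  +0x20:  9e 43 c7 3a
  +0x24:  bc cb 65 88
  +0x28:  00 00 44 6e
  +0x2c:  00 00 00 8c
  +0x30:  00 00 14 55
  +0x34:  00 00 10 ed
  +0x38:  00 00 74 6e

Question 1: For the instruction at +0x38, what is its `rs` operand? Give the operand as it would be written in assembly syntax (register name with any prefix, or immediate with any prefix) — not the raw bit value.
r5

@+38  little-endian(00 00 74 6e) = 0x6e740000
  top 8b → 0x6e → sum [RR]
  [23:21] rd=3 = r3
  [20:18] rs=5 = r5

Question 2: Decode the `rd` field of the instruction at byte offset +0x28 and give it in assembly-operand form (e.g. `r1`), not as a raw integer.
off 0x28: read 00 00 44 6e as little → 0x6e440000
  top 8b → 0x6e → sum [RR]
  [23:21] rd=2 = r2
  [20:18] rs=1 = r1

r2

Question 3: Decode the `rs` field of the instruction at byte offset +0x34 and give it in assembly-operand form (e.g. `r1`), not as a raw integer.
+0x34: 00 00 10 ed ⇒ word 0xed100000 (little)
  op=0xed100000>>24=0xed ⇒ shr (RR)
  rd@[23:21]=0x0 ⇒ r0
  rs@[20:18]=0x4 ⇒ r4

r4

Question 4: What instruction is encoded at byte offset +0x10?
pop r4

+0x10: 00 00 80 2a ⇒ word 0x2a800000 (little)
  top 8b → 0x2a → pop [R]
  rd@[23:21]=0x4 ⇒ r4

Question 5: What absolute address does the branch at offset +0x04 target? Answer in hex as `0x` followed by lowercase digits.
[04] 1c 00 00 56 → 0x5600001c
  top 8b → 0x56 → jsr [J]
  imm: (w>>0)&0xffffff=0x1c → $28
  target = base 0x1504 + off 0x04 + 4 + imm 28 = 0x1528

0x1528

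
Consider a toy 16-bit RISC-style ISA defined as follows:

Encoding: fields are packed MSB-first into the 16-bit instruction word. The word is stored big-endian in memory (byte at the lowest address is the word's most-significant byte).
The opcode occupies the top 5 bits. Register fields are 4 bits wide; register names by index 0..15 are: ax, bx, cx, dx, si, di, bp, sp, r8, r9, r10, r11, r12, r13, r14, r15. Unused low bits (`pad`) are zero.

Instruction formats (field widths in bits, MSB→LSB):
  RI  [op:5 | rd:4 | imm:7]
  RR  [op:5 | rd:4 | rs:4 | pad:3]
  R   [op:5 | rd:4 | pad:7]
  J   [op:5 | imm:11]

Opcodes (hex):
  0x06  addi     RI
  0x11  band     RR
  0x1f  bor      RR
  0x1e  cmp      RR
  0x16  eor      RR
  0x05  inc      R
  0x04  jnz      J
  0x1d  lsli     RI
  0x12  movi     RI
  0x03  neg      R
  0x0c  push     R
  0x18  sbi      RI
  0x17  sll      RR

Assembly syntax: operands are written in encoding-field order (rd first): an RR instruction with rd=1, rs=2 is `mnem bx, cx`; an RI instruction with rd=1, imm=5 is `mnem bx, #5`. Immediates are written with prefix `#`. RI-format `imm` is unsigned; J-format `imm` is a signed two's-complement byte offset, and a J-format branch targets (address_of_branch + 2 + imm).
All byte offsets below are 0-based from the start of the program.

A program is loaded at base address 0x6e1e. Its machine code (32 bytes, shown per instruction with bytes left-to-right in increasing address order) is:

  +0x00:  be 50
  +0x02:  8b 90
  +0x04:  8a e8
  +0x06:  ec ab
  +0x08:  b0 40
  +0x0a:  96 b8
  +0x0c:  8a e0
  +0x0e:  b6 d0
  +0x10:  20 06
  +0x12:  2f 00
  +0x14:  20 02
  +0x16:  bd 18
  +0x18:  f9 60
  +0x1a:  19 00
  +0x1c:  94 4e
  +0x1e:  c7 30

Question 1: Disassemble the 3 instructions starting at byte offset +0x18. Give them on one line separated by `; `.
[18] f9 60 → 0xf960
  op=0xf960>>11=0x1f ⇒ bor (RR)
  [10:7] rd=2 = cx
  [6:3] rs=12 = r12
[1a] 19 00 → 0x1900
  op=0x1900>>11=0x3 ⇒ neg (R)
  [10:7] rd=2 = cx
[1c] 94 4e → 0x944e
  op=0x944e>>11=0x12 ⇒ movi (RI)
  [10:7] rd=8 = r8
  [6:0] imm=78 = #78

bor cx, r12; neg cx; movi r8, #78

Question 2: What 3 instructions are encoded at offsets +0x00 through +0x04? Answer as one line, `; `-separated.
sll r12, r10; band sp, cx; band di, r13

@+00  big-endian(be 50) = 0xbe50
  op=0xbe50>>11=0x17 ⇒ sll (RR)
  [10:7] rd=12 = r12
  [6:3] rs=10 = r10
@+02  big-endian(8b 90) = 0x8b90
  op=0x8b90>>11=0x11 ⇒ band (RR)
  [10:7] rd=7 = sp
  [6:3] rs=2 = cx
@+04  big-endian(8a e8) = 0x8ae8
  op=0x8ae8>>11=0x11 ⇒ band (RR)
  [10:7] rd=5 = di
  [6:3] rs=13 = r13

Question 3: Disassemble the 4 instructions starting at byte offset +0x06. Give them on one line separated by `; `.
[06] ec ab → 0xecab
  op=0xecab>>11=0x1d ⇒ lsli (RI)
  [10:7] rd=9 = r9
  [6:0] imm=43 = #43
[08] b0 40 → 0xb040
  op=0xb040>>11=0x16 ⇒ eor (RR)
  [10:7] rd=0 = ax
  [6:3] rs=8 = r8
[0a] 96 b8 → 0x96b8
  op=0x96b8>>11=0x12 ⇒ movi (RI)
  [10:7] rd=13 = r13
  [6:0] imm=56 = #56
[0c] 8a e0 → 0x8ae0
  op=0x8ae0>>11=0x11 ⇒ band (RR)
  [10:7] rd=5 = di
  [6:3] rs=12 = r12

lsli r9, #43; eor ax, r8; movi r13, #56; band di, r12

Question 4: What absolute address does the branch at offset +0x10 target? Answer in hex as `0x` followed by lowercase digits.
[10] 20 06 → 0x2006
  opcode bits[15:11]=0x4: jnz/J
  imm@[10:0]=0x6 ⇒ #6
  target = base 0x6e1e + off 0x10 + 2 + imm 6 = 0x6e36

0x6e36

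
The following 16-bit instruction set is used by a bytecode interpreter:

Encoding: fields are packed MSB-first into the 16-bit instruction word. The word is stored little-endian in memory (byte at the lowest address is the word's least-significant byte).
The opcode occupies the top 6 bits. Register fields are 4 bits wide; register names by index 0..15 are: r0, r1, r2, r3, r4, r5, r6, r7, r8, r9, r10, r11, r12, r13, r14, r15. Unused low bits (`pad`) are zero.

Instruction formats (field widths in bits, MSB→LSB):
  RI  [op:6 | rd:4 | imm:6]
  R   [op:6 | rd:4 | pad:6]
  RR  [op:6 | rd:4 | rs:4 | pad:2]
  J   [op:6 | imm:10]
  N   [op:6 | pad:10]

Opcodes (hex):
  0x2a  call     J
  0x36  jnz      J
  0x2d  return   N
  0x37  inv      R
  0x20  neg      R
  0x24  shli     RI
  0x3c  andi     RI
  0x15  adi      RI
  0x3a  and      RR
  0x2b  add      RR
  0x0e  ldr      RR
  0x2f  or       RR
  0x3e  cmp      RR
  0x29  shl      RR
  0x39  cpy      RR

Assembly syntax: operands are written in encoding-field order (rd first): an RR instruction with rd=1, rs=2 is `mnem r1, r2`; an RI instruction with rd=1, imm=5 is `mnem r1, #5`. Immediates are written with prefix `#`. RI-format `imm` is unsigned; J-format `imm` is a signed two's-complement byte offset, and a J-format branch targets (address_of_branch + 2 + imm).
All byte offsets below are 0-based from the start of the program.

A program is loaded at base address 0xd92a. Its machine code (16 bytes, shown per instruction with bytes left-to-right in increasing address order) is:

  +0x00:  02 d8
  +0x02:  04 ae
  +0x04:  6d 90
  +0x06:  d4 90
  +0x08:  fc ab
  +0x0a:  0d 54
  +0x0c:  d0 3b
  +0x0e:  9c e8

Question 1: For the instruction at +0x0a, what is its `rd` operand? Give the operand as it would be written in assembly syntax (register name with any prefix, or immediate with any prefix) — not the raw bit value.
r0

off 0x0a: read 0d 54 as little → 0x540d
  opcode bits[15:10]=0x15: adi/RI
  [9:6] rd=0 = r0
  [5:0] imm=13 = #13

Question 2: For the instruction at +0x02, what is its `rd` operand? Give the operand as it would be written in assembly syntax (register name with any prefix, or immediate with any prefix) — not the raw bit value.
off 0x02: read 04 ae as little → 0xae04
  top 6b → 0x2b → add [RR]
  rd@[9:6]=0x8 ⇒ r8
  rs@[5:2]=0x1 ⇒ r1

r8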